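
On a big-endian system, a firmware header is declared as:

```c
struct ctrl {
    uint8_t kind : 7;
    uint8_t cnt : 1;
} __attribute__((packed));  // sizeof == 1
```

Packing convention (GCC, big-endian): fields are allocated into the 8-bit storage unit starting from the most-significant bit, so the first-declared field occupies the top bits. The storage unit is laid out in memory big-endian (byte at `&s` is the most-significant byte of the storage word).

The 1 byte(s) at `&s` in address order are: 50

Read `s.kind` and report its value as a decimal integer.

[0]=0x50 (big-endian) → word 0x50
kind [1+:7] = (word>>1) & 0x7f = 40  ←
cnt [0+:1] = (word>>0) & 0x1 = 0

40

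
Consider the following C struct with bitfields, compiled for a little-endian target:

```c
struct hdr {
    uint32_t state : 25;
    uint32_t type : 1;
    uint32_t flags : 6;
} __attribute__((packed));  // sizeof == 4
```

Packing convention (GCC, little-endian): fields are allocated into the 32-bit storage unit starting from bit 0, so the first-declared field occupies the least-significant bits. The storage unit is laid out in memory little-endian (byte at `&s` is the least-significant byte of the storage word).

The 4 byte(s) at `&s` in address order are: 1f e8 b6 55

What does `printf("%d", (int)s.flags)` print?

21

[0]=0x1f [1]=0xe8 [2]=0xb6 [3]=0x55 (little-endian) → word 0x55b6e81f
state [0+:25] = (word>>0) & 0x1ffffff = 28764191
type [25+:1] = (word>>25) & 0x1 = 0
flags [26+:6] = (word>>26) & 0x3f = 21  ←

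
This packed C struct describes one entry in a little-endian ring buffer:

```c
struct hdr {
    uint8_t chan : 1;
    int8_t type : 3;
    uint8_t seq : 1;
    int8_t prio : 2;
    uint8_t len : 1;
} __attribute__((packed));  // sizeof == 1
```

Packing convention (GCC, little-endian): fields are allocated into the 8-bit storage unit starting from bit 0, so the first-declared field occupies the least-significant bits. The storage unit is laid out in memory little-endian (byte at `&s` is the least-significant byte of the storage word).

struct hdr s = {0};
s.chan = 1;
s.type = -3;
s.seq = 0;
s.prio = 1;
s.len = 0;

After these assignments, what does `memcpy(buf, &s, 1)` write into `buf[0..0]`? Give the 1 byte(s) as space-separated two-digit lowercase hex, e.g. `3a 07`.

2b

chan (1b) val=1 bits=0x1 at bit 0: 0x01
type (3b) val=-3 bits=0x5 at bit 1: 0x0b
seq (1b) val=0 bits=0x0 at bit 4: 0x0b
prio (2b) val=1 bits=0x1 at bit 5: 0x2b
len (1b) val=0 bits=0x0 at bit 7: 0x2b
word = 0x2b → little-endian bytes:
  [0]=0x2b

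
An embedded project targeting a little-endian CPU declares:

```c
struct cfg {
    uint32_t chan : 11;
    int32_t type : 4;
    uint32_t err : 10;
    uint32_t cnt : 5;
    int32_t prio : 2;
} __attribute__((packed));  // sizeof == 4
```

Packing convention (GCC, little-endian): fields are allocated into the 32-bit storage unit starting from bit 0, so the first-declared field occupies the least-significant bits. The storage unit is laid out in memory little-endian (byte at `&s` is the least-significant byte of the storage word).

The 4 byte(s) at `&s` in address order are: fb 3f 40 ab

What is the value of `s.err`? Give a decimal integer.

[0]=0xfb [1]=0x3f [2]=0x40 [3]=0xab (little-endian) → word 0xab403ffb
chan:11 @ bit 0 → (0xab403ffb>>0)&0x7ff = 0x7fb
type:4 @ bit 11 → (0xab403ffb>>11)&0xf = 0x7
err:10 @ bit 15 → (0xab403ffb>>15)&0x3ff = 0x280  ←
cnt:5 @ bit 25 → (0xab403ffb>>25)&0x1f = 0x15
prio:2 @ bit 30 → (0xab403ffb>>30)&0x3 = 0x2

640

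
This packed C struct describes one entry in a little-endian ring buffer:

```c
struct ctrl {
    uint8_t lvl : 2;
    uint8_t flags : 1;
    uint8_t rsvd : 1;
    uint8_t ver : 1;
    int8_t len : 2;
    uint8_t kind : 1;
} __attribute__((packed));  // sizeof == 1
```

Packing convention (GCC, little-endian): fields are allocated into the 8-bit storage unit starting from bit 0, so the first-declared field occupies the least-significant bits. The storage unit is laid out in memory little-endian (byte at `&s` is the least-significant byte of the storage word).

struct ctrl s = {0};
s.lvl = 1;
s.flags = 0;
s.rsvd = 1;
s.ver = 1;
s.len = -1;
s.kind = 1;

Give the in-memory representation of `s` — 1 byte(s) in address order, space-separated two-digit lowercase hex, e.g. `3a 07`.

f9

lvl:2 = 1 → 0x1 << 0 → word 0x01
flags:1 = 0 → 0x0 << 2 → word 0x01
rsvd:1 = 1 → 0x1 << 3 → word 0x09
ver:1 = 1 → 0x1 << 4 → word 0x19
len:2 = -1 → 0x3 << 5 → word 0x79
kind:1 = 1 → 0x1 << 7 → word 0xf9
word = 0xf9 → little-endian bytes:
  [0]=0xf9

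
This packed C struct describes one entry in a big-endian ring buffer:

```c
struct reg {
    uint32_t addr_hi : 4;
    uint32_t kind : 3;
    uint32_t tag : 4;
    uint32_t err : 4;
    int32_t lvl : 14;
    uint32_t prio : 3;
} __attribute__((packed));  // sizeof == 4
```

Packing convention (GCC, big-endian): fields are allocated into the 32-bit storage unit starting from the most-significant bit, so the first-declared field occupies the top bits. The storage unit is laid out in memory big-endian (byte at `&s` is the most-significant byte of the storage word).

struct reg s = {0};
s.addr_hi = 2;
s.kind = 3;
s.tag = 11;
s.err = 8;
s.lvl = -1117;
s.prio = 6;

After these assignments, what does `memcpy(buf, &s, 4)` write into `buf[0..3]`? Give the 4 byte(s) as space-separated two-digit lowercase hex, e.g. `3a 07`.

[28+:4] addr_hi=2 & 0xf = 0x2; word=0x20000000
[25+:3] kind=3 & 0x7 = 0x3; word=0x26000000
[21+:4] tag=11 & 0xf = 0xb; word=0x27600000
[17+:4] err=8 & 0xf = 0x8; word=0x27700000
[3+:14] lvl=-1117 & 0x3fff = 0x3ba3; word=0x2771dd18
[0+:3] prio=6 & 0x7 = 0x6; word=0x2771dd1e
word = 0x2771dd1e → big-endian bytes:
  [0]=0x27  [1]=0x71  [2]=0xdd  [3]=0x1e

27 71 dd 1e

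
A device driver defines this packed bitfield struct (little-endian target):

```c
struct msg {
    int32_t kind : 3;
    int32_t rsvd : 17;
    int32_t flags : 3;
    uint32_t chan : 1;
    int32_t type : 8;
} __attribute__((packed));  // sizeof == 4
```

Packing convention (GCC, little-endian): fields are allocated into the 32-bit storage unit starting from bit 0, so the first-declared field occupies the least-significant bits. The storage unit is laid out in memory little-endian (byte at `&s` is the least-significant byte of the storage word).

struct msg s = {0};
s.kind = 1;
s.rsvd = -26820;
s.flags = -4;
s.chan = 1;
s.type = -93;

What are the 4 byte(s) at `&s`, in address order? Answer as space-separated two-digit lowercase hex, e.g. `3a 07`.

kind (3b) val=1 bits=0x1 at bit 0: 0x00000001
rsvd (17b) val=-26820 bits=0x1973c at bit 3: 0x000cb9e1
flags (3b) val=-4 bits=0x4 at bit 20: 0x004cb9e1
chan (1b) val=1 bits=0x1 at bit 23: 0x00ccb9e1
type (8b) val=-93 bits=0xa3 at bit 24: 0xa3ccb9e1
word = 0xa3ccb9e1 → little-endian bytes:
  [0]=0xe1  [1]=0xb9  [2]=0xcc  [3]=0xa3

e1 b9 cc a3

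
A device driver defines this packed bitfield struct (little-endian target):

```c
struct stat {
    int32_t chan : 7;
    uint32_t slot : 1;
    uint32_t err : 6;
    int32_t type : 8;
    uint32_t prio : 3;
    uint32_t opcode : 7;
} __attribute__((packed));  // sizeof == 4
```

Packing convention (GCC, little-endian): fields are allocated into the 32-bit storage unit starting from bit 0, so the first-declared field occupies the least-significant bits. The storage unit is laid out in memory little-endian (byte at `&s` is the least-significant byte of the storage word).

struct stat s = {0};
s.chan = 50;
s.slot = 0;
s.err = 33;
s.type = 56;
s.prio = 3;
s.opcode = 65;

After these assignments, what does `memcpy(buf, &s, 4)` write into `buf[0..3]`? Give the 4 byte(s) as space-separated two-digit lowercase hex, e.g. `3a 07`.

[0+:7] chan=50 & 0x7f = 0x32; word=0x00000032
[7+:1] slot=0 & 0x1 = 0x0; word=0x00000032
[8+:6] err=33 & 0x3f = 0x21; word=0x00002132
[14+:8] type=56 & 0xff = 0x38; word=0x000e2132
[22+:3] prio=3 & 0x7 = 0x3; word=0x00ce2132
[25+:7] opcode=65 & 0x7f = 0x41; word=0x82ce2132
word = 0x82ce2132 → little-endian bytes:
  [0]=0x32  [1]=0x21  [2]=0xce  [3]=0x82

32 21 ce 82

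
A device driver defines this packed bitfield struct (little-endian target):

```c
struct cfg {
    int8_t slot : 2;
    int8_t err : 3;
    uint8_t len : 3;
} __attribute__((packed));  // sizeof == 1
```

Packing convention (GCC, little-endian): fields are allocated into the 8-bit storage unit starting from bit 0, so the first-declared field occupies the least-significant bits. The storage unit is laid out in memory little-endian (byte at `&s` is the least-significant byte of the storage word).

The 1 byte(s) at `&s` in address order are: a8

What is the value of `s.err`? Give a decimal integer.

2

[0]=0xa8 (little-endian) → word 0xa8
slot [0+:2] = (word>>0) & 0x3 = 0
err [2+:3] = (word>>2) & 0x7 = 2  ←
len [5+:3] = (word>>5) & 0x7 = 5
err signed 3b, MSB=0: value = 2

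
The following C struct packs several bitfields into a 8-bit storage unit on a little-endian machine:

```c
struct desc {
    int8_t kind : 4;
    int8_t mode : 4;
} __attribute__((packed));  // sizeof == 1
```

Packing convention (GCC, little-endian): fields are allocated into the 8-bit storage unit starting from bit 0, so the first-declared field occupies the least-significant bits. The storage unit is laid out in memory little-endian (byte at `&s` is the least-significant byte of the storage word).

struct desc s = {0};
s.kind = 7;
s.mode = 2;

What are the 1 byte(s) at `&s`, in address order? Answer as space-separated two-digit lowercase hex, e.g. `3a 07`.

27

[0+:4] kind=7 & 0xf = 0x7; word=0x07
[4+:4] mode=2 & 0xf = 0x2; word=0x27
word = 0x27 → little-endian bytes:
  [0]=0x27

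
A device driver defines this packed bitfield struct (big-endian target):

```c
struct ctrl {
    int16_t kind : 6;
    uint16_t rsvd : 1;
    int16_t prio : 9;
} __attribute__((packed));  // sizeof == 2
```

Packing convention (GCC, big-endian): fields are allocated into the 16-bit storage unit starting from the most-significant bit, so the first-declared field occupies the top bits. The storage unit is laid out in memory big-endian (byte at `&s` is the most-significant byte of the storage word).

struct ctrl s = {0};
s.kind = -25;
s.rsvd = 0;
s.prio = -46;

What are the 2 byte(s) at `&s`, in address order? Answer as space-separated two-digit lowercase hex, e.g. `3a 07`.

kind:6 = -25 → 0x27 << 10 → word 0x9c00
rsvd:1 = 0 → 0x0 << 9 → word 0x9c00
prio:9 = -46 → 0x1d2 << 0 → word 0x9dd2
word = 0x9dd2 → big-endian bytes:
  [0]=0x9d  [1]=0xd2

9d d2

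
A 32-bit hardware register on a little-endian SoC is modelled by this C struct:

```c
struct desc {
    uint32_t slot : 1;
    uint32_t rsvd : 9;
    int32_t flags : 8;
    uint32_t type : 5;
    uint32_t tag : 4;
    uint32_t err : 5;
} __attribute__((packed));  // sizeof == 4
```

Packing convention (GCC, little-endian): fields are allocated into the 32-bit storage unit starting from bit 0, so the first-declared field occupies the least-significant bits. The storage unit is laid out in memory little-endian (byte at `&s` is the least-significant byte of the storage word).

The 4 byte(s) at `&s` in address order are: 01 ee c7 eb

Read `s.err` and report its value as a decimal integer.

29

[0]=0x01 [1]=0xee [2]=0xc7 [3]=0xeb (little-endian) → word 0xebc7ee01
slot:1 @ bit 0 → (0xebc7ee01>>0)&0x1 = 0x1
rsvd:9 @ bit 1 → (0xebc7ee01>>1)&0x1ff = 0x100
flags:8 @ bit 10 → (0xebc7ee01>>10)&0xff = 0xfb
type:5 @ bit 18 → (0xebc7ee01>>18)&0x1f = 0x11
tag:4 @ bit 23 → (0xebc7ee01>>23)&0xf = 0x7
err:5 @ bit 27 → (0xebc7ee01>>27)&0x1f = 0x1d  ←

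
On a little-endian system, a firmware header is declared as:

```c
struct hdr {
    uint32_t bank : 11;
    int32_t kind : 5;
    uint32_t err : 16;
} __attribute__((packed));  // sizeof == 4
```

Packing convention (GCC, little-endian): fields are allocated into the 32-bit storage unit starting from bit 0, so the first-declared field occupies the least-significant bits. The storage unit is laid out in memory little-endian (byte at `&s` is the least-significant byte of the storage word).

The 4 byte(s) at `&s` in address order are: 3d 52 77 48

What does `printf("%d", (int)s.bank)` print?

[0]=0x3d [1]=0x52 [2]=0x77 [3]=0x48 (little-endian) → word 0x4877523d
bank [0+:11] = (word>>0) & 0x7ff = 573  ←
kind [11+:5] = (word>>11) & 0x1f = 10
err [16+:16] = (word>>16) & 0xffff = 18551

573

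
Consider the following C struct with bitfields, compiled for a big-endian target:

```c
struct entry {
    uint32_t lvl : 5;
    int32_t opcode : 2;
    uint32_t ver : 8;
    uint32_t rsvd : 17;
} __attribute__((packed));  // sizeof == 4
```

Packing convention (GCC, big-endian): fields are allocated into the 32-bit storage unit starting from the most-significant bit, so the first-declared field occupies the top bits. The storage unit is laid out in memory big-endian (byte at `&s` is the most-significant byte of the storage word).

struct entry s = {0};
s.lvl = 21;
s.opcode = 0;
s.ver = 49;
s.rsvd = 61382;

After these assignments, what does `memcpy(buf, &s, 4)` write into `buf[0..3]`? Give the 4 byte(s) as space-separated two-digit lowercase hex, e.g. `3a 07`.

a8 62 ef c6

lvl (5b) val=21 bits=0x15 at bit 27: 0xa8000000
opcode (2b) val=0 bits=0x0 at bit 25: 0xa8000000
ver (8b) val=49 bits=0x31 at bit 17: 0xa8620000
rsvd (17b) val=61382 bits=0xefc6 at bit 0: 0xa862efc6
word = 0xa862efc6 → big-endian bytes:
  [0]=0xa8  [1]=0x62  [2]=0xef  [3]=0xc6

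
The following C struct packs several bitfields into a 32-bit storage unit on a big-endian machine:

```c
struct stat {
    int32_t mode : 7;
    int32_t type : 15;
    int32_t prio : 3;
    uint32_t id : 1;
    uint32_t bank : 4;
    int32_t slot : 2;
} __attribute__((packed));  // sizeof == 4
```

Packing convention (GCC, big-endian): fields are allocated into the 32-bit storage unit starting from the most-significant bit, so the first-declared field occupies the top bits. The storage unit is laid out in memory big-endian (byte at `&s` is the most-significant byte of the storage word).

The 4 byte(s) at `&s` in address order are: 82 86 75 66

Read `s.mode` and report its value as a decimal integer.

[0]=0x82 [1]=0x86 [2]=0x75 [3]=0x66 (big-endian) → word 0x82867566
mode [25+:7] = (word>>25) & 0x7f = 65  ←
type [10+:15] = (word>>10) & 0x7fff = 8605
prio [7+:3] = (word>>7) & 0x7 = 2
id [6+:1] = (word>>6) & 0x1 = 1
bank [2+:4] = (word>>2) & 0xf = 9
slot [0+:2] = (word>>0) & 0x3 = 2
mode signed 7b, MSB=1: 65 - 128 = -63

-63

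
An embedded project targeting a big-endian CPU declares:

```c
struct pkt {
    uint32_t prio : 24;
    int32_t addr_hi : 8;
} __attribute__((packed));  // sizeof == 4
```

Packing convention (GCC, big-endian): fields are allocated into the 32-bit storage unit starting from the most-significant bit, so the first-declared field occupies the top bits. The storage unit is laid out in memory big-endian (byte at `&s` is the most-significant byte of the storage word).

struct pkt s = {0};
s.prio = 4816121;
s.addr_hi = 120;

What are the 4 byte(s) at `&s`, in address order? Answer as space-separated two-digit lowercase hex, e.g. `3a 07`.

prio:24 = 4816121 → 0x497cf9 << 8 → word 0x497cf900
addr_hi:8 = 120 → 0x78 << 0 → word 0x497cf978
word = 0x497cf978 → big-endian bytes:
  [0]=0x49  [1]=0x7c  [2]=0xf9  [3]=0x78

49 7c f9 78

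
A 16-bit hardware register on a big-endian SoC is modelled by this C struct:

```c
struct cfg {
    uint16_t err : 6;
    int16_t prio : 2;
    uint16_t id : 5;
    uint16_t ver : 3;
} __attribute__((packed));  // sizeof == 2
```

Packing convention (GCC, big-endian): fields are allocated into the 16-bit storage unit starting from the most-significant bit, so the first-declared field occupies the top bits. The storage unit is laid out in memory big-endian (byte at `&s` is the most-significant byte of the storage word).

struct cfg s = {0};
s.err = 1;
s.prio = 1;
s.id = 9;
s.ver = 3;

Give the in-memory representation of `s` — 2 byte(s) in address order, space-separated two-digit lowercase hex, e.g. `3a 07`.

err:6 = 1 → 0x1 << 10 → word 0x0400
prio:2 = 1 → 0x1 << 8 → word 0x0500
id:5 = 9 → 0x9 << 3 → word 0x0548
ver:3 = 3 → 0x3 << 0 → word 0x054b
word = 0x054b → big-endian bytes:
  [0]=0x05  [1]=0x4b

05 4b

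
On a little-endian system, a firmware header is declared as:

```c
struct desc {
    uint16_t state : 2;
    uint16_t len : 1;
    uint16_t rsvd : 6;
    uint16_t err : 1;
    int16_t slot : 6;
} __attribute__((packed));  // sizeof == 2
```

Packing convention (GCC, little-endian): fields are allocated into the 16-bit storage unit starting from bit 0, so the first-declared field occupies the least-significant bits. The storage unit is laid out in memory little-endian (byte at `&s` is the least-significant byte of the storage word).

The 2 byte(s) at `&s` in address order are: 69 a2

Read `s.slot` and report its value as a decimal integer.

[0]=0x69 [1]=0xa2 (little-endian) → word 0xa269
state:2 @ bit 0 → (0xa269>>0)&0x3 = 0x1
len:1 @ bit 2 → (0xa269>>2)&0x1 = 0x0
rsvd:6 @ bit 3 → (0xa269>>3)&0x3f = 0xd
err:1 @ bit 9 → (0xa269>>9)&0x1 = 0x1
slot:6 @ bit 10 → (0xa269>>10)&0x3f = 0x28  ←
slot signed 6b, MSB=1: 40 - 64 = -24

-24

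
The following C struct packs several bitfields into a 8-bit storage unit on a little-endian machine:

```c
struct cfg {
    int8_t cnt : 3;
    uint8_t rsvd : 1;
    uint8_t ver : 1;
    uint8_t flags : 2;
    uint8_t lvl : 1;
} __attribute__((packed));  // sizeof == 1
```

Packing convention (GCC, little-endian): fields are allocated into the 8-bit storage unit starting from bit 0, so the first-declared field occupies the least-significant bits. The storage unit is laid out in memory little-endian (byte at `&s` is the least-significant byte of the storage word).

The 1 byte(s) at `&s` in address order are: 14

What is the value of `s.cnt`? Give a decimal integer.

-4

[0]=0x14 (little-endian) → word 0x14
cnt [0+:3] = (word>>0) & 0x7 = 4  ←
rsvd [3+:1] = (word>>3) & 0x1 = 0
ver [4+:1] = (word>>4) & 0x1 = 1
flags [5+:2] = (word>>5) & 0x3 = 0
lvl [7+:1] = (word>>7) & 0x1 = 0
cnt signed 3b, MSB=1: 4 - 8 = -4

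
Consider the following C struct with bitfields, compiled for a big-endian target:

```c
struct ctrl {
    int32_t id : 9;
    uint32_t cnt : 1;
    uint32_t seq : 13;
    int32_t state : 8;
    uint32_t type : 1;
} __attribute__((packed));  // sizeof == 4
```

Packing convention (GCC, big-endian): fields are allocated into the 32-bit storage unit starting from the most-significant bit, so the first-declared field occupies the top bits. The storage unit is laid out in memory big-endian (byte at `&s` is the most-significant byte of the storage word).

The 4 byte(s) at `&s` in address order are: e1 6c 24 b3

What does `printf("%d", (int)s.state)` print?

89

[0]=0xe1 [1]=0x6c [2]=0x24 [3]=0xb3 (big-endian) → word 0xe16c24b3
id:9 @ bit 23 → (0xe16c24b3>>23)&0x1ff = 0x1c2
cnt:1 @ bit 22 → (0xe16c24b3>>22)&0x1 = 0x1
seq:13 @ bit 9 → (0xe16c24b3>>9)&0x1fff = 0x1612
state:8 @ bit 1 → (0xe16c24b3>>1)&0xff = 0x59  ←
type:1 @ bit 0 → (0xe16c24b3>>0)&0x1 = 0x1
state signed 8b, MSB=0: value = 89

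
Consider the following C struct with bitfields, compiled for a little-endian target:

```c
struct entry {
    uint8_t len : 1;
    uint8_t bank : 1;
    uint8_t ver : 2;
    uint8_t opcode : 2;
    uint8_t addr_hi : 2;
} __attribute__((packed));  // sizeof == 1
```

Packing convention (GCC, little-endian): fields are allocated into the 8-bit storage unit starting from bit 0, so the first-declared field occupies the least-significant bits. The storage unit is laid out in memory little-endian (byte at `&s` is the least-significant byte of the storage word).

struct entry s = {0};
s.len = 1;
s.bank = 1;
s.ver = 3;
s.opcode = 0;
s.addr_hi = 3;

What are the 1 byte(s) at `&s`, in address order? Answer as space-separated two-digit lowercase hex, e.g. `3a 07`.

len (1b) val=1 bits=0x1 at bit 0: 0x01
bank (1b) val=1 bits=0x1 at bit 1: 0x03
ver (2b) val=3 bits=0x3 at bit 2: 0x0f
opcode (2b) val=0 bits=0x0 at bit 4: 0x0f
addr_hi (2b) val=3 bits=0x3 at bit 6: 0xcf
word = 0xcf → little-endian bytes:
  [0]=0xcf

cf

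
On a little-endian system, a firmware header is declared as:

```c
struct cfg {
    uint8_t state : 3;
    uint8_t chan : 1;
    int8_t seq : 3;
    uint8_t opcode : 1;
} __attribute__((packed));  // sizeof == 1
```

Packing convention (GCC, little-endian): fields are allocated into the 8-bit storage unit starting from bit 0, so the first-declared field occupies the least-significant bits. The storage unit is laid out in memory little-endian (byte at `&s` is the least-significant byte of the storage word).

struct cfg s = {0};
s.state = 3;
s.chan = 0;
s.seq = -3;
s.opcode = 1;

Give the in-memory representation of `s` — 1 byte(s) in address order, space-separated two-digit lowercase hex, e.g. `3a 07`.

d3

[0+:3] state=3 & 0x7 = 0x3; word=0x03
[3+:1] chan=0 & 0x1 = 0x0; word=0x03
[4+:3] seq=-3 & 0x7 = 0x5; word=0x53
[7+:1] opcode=1 & 0x1 = 0x1; word=0xd3
word = 0xd3 → little-endian bytes:
  [0]=0xd3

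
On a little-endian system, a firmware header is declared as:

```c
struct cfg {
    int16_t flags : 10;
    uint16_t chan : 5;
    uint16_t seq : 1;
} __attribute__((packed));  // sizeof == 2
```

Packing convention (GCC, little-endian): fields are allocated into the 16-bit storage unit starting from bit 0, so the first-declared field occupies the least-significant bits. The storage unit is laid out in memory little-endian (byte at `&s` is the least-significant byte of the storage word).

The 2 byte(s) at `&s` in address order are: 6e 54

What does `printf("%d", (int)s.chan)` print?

[0]=0x6e [1]=0x54 (little-endian) → word 0x546e
flags [0+:10] = (word>>0) & 0x3ff = 110
chan [10+:5] = (word>>10) & 0x1f = 21  ←
seq [15+:1] = (word>>15) & 0x1 = 0

21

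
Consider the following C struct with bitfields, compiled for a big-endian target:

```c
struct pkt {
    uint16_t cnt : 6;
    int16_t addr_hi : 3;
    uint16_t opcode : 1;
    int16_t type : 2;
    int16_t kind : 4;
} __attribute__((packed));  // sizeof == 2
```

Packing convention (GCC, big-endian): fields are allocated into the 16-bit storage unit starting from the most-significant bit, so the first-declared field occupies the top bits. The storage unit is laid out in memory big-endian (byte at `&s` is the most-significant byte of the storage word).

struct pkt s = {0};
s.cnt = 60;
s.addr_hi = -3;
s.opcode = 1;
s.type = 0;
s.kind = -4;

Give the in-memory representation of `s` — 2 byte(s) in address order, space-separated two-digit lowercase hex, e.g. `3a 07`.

f2 cc

cnt (6b) val=60 bits=0x3c at bit 10: 0xf000
addr_hi (3b) val=-3 bits=0x5 at bit 7: 0xf280
opcode (1b) val=1 bits=0x1 at bit 6: 0xf2c0
type (2b) val=0 bits=0x0 at bit 4: 0xf2c0
kind (4b) val=-4 bits=0xc at bit 0: 0xf2cc
word = 0xf2cc → big-endian bytes:
  [0]=0xf2  [1]=0xcc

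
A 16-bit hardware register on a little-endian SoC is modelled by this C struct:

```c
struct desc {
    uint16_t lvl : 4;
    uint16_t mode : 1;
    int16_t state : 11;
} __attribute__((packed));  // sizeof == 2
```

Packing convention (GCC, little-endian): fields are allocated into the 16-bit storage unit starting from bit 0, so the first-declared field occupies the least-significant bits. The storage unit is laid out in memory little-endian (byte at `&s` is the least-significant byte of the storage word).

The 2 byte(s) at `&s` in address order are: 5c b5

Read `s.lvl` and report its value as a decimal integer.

[0]=0x5c [1]=0xb5 (little-endian) → word 0xb55c
lvl [0+:4] = (word>>0) & 0xf = 12  ←
mode [4+:1] = (word>>4) & 0x1 = 1
state [5+:11] = (word>>5) & 0x7ff = 1450

12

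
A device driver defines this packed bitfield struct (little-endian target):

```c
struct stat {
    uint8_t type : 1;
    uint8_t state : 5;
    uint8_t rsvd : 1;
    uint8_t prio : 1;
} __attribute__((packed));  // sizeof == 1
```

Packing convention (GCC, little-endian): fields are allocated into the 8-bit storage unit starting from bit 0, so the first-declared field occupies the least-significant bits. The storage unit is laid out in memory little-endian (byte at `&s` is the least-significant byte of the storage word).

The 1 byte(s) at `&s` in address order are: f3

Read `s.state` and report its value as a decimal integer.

25

[0]=0xf3 (little-endian) → word 0xf3
type [0+:1] = (word>>0) & 0x1 = 1
state [1+:5] = (word>>1) & 0x1f = 25  ←
rsvd [6+:1] = (word>>6) & 0x1 = 1
prio [7+:1] = (word>>7) & 0x1 = 1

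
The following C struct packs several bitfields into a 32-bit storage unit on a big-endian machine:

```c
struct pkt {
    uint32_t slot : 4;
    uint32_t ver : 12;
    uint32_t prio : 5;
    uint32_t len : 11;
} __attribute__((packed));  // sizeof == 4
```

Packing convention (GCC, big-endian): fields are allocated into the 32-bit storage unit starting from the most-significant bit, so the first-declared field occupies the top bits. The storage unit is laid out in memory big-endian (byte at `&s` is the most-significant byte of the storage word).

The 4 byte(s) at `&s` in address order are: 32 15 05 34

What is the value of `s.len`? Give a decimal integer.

[0]=0x32 [1]=0x15 [2]=0x05 [3]=0x34 (big-endian) → word 0x32150534
slot [28+:4] = (word>>28) & 0xf = 3
ver [16+:12] = (word>>16) & 0xfff = 533
prio [11+:5] = (word>>11) & 0x1f = 0
len [0+:11] = (word>>0) & 0x7ff = 1332  ←

1332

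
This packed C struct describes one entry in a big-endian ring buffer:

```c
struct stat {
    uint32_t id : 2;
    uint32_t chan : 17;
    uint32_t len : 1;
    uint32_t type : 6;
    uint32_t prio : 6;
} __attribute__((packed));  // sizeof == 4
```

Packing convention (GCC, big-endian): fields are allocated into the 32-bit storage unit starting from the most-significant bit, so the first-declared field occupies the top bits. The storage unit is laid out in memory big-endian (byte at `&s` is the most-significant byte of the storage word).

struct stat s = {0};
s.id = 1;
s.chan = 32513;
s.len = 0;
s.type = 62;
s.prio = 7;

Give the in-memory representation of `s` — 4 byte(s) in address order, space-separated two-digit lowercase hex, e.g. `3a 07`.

id (2b) val=1 bits=0x1 at bit 30: 0x40000000
chan (17b) val=32513 bits=0x7f01 at bit 13: 0x4fe02000
len (1b) val=0 bits=0x0 at bit 12: 0x4fe02000
type (6b) val=62 bits=0x3e at bit 6: 0x4fe02f80
prio (6b) val=7 bits=0x7 at bit 0: 0x4fe02f87
word = 0x4fe02f87 → big-endian bytes:
  [0]=0x4f  [1]=0xe0  [2]=0x2f  [3]=0x87

4f e0 2f 87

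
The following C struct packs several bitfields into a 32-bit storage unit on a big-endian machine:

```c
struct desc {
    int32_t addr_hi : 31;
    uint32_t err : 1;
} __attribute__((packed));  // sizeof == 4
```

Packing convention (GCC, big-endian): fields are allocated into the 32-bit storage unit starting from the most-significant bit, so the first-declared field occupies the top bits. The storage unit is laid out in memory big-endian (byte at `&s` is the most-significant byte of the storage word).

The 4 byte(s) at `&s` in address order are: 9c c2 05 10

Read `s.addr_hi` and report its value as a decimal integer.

-832503160

[0]=0x9c [1]=0xc2 [2]=0x05 [3]=0x10 (big-endian) → word 0x9cc20510
addr_hi [1+:31] = (word>>1) & 0x7fffffff = 1314980488  ←
err [0+:1] = (word>>0) & 0x1 = 0
addr_hi signed 31b, MSB=1: 1314980488 - 2147483648 = -832503160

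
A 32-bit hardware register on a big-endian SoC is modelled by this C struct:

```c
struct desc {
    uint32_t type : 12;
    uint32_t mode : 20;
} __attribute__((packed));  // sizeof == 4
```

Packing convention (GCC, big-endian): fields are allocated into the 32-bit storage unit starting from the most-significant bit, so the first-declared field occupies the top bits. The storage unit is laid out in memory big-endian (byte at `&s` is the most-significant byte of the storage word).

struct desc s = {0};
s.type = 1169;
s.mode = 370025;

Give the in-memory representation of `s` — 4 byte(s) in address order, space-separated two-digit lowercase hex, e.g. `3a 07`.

49 15 a5 69

type:12 = 1169 → 0x491 << 20 → word 0x49100000
mode:20 = 370025 → 0x5a569 << 0 → word 0x4915a569
word = 0x4915a569 → big-endian bytes:
  [0]=0x49  [1]=0x15  [2]=0xa5  [3]=0x69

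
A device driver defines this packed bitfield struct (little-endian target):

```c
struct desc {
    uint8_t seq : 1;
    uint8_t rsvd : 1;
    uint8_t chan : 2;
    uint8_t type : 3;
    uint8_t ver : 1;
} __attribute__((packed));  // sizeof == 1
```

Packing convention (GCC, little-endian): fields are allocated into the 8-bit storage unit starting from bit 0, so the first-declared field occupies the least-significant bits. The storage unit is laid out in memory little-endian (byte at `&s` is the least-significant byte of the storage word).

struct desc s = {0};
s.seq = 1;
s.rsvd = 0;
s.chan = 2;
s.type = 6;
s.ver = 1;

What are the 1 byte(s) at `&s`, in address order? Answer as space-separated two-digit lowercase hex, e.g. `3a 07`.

seq (1b) val=1 bits=0x1 at bit 0: 0x01
rsvd (1b) val=0 bits=0x0 at bit 1: 0x01
chan (2b) val=2 bits=0x2 at bit 2: 0x09
type (3b) val=6 bits=0x6 at bit 4: 0x69
ver (1b) val=1 bits=0x1 at bit 7: 0xe9
word = 0xe9 → little-endian bytes:
  [0]=0xe9

e9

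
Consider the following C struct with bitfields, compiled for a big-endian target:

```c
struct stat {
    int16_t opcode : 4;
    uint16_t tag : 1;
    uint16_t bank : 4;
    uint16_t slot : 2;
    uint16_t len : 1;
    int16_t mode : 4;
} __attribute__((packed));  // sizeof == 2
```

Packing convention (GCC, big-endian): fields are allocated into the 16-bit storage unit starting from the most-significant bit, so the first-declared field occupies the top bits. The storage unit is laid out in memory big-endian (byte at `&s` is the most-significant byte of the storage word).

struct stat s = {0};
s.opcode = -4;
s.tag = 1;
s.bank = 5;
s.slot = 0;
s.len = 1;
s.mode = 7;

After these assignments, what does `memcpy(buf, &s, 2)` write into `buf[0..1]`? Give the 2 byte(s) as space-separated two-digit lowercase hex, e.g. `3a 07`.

[12+:4] opcode=-4 & 0xf = 0xc; word=0xc000
[11+:1] tag=1 & 0x1 = 0x1; word=0xc800
[7+:4] bank=5 & 0xf = 0x5; word=0xca80
[5+:2] slot=0 & 0x3 = 0x0; word=0xca80
[4+:1] len=1 & 0x1 = 0x1; word=0xca90
[0+:4] mode=7 & 0xf = 0x7; word=0xca97
word = 0xca97 → big-endian bytes:
  [0]=0xca  [1]=0x97

ca 97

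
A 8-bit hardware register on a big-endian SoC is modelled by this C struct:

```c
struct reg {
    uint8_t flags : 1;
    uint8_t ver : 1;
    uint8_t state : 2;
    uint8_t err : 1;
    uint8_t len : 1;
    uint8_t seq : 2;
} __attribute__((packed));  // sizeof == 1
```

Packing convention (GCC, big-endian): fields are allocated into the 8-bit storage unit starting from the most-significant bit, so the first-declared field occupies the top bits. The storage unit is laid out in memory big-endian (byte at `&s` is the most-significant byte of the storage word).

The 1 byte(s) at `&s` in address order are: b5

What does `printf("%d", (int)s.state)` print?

[0]=0xb5 (big-endian) → word 0xb5
flags [7+:1] = (word>>7) & 0x1 = 1
ver [6+:1] = (word>>6) & 0x1 = 0
state [4+:2] = (word>>4) & 0x3 = 3  ←
err [3+:1] = (word>>3) & 0x1 = 0
len [2+:1] = (word>>2) & 0x1 = 1
seq [0+:2] = (word>>0) & 0x3 = 1

3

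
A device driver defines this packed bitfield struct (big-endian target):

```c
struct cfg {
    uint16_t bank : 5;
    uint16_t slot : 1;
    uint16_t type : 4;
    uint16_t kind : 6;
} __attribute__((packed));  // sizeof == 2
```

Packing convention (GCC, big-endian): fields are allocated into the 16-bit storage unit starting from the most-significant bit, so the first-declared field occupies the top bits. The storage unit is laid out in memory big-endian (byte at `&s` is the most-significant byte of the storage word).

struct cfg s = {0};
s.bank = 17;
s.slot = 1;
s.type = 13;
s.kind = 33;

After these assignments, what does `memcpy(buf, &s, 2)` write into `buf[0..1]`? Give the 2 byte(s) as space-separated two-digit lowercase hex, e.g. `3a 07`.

bank (5b) val=17 bits=0x11 at bit 11: 0x8800
slot (1b) val=1 bits=0x1 at bit 10: 0x8c00
type (4b) val=13 bits=0xd at bit 6: 0x8f40
kind (6b) val=33 bits=0x21 at bit 0: 0x8f61
word = 0x8f61 → big-endian bytes:
  [0]=0x8f  [1]=0x61

8f 61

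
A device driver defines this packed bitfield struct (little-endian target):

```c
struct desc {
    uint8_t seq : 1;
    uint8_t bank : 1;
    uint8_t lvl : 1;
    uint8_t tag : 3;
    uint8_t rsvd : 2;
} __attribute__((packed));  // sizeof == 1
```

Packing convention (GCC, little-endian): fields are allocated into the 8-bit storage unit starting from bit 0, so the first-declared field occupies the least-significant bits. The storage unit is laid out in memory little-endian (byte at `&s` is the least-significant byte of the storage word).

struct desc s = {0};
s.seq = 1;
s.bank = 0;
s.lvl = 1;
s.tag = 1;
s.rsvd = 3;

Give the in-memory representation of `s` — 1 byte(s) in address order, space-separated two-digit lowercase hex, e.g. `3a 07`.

[0+:1] seq=1 & 0x1 = 0x1; word=0x01
[1+:1] bank=0 & 0x1 = 0x0; word=0x01
[2+:1] lvl=1 & 0x1 = 0x1; word=0x05
[3+:3] tag=1 & 0x7 = 0x1; word=0x0d
[6+:2] rsvd=3 & 0x3 = 0x3; word=0xcd
word = 0xcd → little-endian bytes:
  [0]=0xcd

cd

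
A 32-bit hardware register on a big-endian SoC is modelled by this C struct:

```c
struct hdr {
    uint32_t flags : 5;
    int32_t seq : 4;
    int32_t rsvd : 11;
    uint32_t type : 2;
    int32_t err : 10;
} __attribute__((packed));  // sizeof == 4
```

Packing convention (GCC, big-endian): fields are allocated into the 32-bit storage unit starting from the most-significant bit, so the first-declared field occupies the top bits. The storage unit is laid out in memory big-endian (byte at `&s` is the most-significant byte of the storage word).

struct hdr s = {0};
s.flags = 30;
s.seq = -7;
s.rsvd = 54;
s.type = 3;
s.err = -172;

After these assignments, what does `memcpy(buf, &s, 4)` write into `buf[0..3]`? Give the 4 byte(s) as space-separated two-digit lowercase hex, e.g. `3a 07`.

f4 83 6f 54

[27+:5] flags=30 & 0x1f = 0x1e; word=0xf0000000
[23+:4] seq=-7 & 0xf = 0x9; word=0xf4800000
[12+:11] rsvd=54 & 0x7ff = 0x36; word=0xf4836000
[10+:2] type=3 & 0x3 = 0x3; word=0xf4836c00
[0+:10] err=-172 & 0x3ff = 0x354; word=0xf4836f54
word = 0xf4836f54 → big-endian bytes:
  [0]=0xf4  [1]=0x83  [2]=0x6f  [3]=0x54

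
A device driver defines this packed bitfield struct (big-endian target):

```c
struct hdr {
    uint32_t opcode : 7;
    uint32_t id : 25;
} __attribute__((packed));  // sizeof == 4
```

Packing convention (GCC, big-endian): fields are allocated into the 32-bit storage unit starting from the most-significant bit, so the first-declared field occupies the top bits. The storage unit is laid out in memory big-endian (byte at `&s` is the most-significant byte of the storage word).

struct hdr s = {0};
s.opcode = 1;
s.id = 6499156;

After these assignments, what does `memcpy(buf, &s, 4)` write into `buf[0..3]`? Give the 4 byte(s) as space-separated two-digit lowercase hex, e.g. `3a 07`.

[25+:7] opcode=1 & 0x7f = 0x1; word=0x02000000
[0+:25] id=6499156 & 0x1ffffff = 0x632b54; word=0x02632b54
word = 0x02632b54 → big-endian bytes:
  [0]=0x02  [1]=0x63  [2]=0x2b  [3]=0x54

02 63 2b 54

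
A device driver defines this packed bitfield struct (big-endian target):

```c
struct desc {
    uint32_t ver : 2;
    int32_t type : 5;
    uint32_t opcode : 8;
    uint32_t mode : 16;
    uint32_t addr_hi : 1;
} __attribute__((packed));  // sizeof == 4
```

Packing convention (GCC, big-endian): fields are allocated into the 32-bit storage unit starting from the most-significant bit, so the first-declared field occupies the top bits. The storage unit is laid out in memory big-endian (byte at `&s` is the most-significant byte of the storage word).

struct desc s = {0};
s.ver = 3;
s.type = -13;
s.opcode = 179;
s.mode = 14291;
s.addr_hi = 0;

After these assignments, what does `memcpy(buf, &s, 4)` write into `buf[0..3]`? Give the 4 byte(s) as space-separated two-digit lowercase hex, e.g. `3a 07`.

e7 66 6f a6

[30+:2] ver=3 & 0x3 = 0x3; word=0xc0000000
[25+:5] type=-13 & 0x1f = 0x13; word=0xe6000000
[17+:8] opcode=179 & 0xff = 0xb3; word=0xe7660000
[1+:16] mode=14291 & 0xffff = 0x37d3; word=0xe7666fa6
[0+:1] addr_hi=0 & 0x1 = 0x0; word=0xe7666fa6
word = 0xe7666fa6 → big-endian bytes:
  [0]=0xe7  [1]=0x66  [2]=0x6f  [3]=0xa6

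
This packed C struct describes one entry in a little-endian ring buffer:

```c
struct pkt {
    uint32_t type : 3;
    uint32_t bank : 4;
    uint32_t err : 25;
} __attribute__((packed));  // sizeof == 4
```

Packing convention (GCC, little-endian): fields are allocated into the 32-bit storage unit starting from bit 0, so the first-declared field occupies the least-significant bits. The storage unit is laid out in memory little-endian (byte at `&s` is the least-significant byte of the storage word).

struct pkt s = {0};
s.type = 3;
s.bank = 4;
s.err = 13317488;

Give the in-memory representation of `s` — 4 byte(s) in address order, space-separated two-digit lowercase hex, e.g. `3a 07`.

type:3 = 3 → 0x3 << 0 → word 0x00000003
bank:4 = 4 → 0x4 << 3 → word 0x00000023
err:25 = 13317488 → 0xcb3570 << 7 → word 0x659ab823
word = 0x659ab823 → little-endian bytes:
  [0]=0x23  [1]=0xb8  [2]=0x9a  [3]=0x65

23 b8 9a 65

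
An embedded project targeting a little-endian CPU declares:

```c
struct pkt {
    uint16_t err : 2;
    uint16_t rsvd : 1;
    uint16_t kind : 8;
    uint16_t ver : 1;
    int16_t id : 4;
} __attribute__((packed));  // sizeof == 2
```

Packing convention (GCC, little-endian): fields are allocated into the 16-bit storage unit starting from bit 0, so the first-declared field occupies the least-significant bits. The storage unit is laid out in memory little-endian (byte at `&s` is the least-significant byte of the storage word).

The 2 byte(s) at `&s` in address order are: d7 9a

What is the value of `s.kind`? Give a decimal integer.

[0]=0xd7 [1]=0x9a (little-endian) → word 0x9ad7
err:2 @ bit 0 → (0x9ad7>>0)&0x3 = 0x3
rsvd:1 @ bit 2 → (0x9ad7>>2)&0x1 = 0x1
kind:8 @ bit 3 → (0x9ad7>>3)&0xff = 0x5a  ←
ver:1 @ bit 11 → (0x9ad7>>11)&0x1 = 0x1
id:4 @ bit 12 → (0x9ad7>>12)&0xf = 0x9

90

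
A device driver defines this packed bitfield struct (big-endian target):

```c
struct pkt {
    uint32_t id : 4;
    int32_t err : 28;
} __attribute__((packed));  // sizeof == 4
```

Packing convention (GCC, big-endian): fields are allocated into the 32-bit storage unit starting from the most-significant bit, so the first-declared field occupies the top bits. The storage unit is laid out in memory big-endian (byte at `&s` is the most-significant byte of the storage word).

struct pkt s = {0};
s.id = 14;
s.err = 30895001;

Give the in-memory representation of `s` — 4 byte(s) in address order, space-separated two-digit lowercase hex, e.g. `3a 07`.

id:4 = 14 → 0xe << 28 → word 0xe0000000
err:28 = 30895001 → 0x1d76b99 << 0 → word 0xe1d76b99
word = 0xe1d76b99 → big-endian bytes:
  [0]=0xe1  [1]=0xd7  [2]=0x6b  [3]=0x99

e1 d7 6b 99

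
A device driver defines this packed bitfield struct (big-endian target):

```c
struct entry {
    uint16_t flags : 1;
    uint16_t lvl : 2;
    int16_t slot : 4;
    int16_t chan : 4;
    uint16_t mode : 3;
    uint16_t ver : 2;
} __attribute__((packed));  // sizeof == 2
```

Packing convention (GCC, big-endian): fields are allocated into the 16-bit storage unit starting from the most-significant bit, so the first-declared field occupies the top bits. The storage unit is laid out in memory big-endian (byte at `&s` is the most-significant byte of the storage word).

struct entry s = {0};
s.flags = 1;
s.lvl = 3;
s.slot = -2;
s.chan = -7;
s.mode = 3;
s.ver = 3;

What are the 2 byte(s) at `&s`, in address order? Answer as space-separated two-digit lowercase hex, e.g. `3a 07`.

flags (1b) val=1 bits=0x1 at bit 15: 0x8000
lvl (2b) val=3 bits=0x3 at bit 13: 0xe000
slot (4b) val=-2 bits=0xe at bit 9: 0xfc00
chan (4b) val=-7 bits=0x9 at bit 5: 0xfd20
mode (3b) val=3 bits=0x3 at bit 2: 0xfd2c
ver (2b) val=3 bits=0x3 at bit 0: 0xfd2f
word = 0xfd2f → big-endian bytes:
  [0]=0xfd  [1]=0x2f

fd 2f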